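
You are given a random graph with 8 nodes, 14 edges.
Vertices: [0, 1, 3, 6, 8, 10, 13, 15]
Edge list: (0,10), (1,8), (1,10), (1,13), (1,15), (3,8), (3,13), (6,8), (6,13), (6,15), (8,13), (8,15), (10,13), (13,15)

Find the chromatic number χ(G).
Clique number ω(G) = 4 (lower bound: χ ≥ ω).
The clique on [1, 8, 13, 15] has size 4, forcing χ ≥ 4, and the coloring below uses 4 colors, so χ(G) = 4.
A valid 4-coloring: color 1: [0, 13]; color 2: [8, 10]; color 3: [3, 15]; color 4: [1, 6].

χ(G) = 4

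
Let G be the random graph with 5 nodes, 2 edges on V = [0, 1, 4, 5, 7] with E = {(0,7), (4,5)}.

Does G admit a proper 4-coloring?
Yes, G is 4-colorable

A valid 4-coloring: color 1: [1, 4, 7]; color 2: [0, 5].
(χ(G) = 2 ≤ 4.)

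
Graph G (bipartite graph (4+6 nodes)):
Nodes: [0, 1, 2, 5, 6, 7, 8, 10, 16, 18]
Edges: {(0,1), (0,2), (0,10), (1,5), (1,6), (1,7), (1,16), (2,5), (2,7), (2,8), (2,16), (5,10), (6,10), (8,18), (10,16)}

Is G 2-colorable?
Yes, G is 2-colorable

A valid 2-coloring: color 1: [1, 2, 10, 18]; color 2: [0, 5, 6, 7, 8, 16].
(χ(G) = 2 ≤ 2.)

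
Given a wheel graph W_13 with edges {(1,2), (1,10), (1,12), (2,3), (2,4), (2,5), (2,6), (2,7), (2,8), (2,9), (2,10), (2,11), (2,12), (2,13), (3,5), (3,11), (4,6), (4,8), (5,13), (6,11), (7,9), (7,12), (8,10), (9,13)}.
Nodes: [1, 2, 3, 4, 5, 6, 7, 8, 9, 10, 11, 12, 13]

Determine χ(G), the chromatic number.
χ(G) = 3

Clique number ω(G) = 3 (lower bound: χ ≥ ω).
The clique on [1, 2, 10] has size 3, forcing χ ≥ 3, and the coloring below uses 3 colors, so χ(G) = 3.
A valid 3-coloring: color 1: [2]; color 2: [1, 3, 6, 7, 8, 13]; color 3: [4, 5, 9, 10, 11, 12].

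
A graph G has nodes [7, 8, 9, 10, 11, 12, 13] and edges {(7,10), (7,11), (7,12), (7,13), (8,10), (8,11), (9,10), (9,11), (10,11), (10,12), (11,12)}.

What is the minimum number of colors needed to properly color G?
χ(G) = 4

Clique number ω(G) = 4 (lower bound: χ ≥ ω).
The clique on [7, 10, 11, 12] has size 4, forcing χ ≥ 4, and the coloring below uses 4 colors, so χ(G) = 4.
A valid 4-coloring: color 1: [10, 13]; color 2: [11]; color 3: [7, 8, 9]; color 4: [12].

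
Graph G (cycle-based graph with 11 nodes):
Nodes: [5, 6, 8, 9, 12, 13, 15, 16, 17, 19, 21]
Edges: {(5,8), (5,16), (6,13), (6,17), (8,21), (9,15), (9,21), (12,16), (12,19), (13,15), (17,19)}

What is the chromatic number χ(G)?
Clique number ω(G) = 2 (lower bound: χ ≥ ω).
Odd cycle [9, 21, 8, 5, 16, 12, 19, 17, 6, 13, 15] needs 3 colors (χ ≥ 3).
The coloring below uses 3 colors, so χ(G) = 3.
A valid 3-coloring: color 1: [8, 9, 13, 16, 19]; color 2: [5, 12, 15, 17, 21]; color 3: [6].

χ(G) = 3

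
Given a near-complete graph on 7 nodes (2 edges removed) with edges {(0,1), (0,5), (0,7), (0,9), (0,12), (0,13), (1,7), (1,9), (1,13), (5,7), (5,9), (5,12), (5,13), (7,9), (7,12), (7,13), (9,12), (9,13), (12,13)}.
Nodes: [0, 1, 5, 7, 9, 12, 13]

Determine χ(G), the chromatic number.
χ(G) = 6

Clique number ω(G) = 6 (lower bound: χ ≥ ω).
The clique on [0, 5, 7, 9, 12, 13] has size 6, forcing χ ≥ 6, and the coloring below uses 6 colors, so χ(G) = 6.
A valid 6-coloring: color 1: [0]; color 2: [13]; color 3: [9]; color 4: [7]; color 5: [1, 5]; color 6: [12].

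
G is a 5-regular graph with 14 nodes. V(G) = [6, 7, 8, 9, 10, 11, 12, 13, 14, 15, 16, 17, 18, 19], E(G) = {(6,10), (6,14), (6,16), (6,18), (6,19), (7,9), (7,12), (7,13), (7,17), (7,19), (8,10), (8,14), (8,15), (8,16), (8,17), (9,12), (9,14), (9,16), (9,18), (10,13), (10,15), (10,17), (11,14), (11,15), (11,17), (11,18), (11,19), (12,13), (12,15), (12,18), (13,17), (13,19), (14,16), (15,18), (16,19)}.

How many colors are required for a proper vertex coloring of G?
Clique number ω(G) = 3 (lower bound: χ ≥ ω).
Suppose a proper 3-coloring c exists. The clique [6, 14, 16] takes 3 distinct colors; by symmetry let c(6) = 1, c(14) = 2, c(16) = 3.
- Vertex 8: neighbors [14, 16] already have colors [2, 3] ⇒ c(8) = 1.
- Vertex 9: neighbors [14, 16] already have colors [2, 3] ⇒ c(9) = 1.
- Vertex 19: neighbors [6, 16] already have colors [1, 3] ⇒ c(19) = 2.
- Vertex 7: neighbors [9, 19] already have colors [1, 2] ⇒ c(7) = 3.
- Vertex 12: neighbors [9, 7] already have colors [1, 3] ⇒ c(12) = 2.
- Vertex 15: neighbors [8, 12] already have colors [1, 2] ⇒ c(15) = 3.
- Vertex 18: neighbors [6, 12, 15] already have colors [1, 2, 3] — all 3 colors blocked. Contradiction.
The forced assignments end in a contradiction, so G has no proper 3-coloring (χ ≥ 4).
The coloring below uses 4 colors, so χ(G) = 4.
A valid 4-coloring: color 1: [7, 15, 16]; color 2: [6, 8, 9, 11, 13]; color 3: [10, 12, 14, 19]; color 4: [17, 18].

χ(G) = 4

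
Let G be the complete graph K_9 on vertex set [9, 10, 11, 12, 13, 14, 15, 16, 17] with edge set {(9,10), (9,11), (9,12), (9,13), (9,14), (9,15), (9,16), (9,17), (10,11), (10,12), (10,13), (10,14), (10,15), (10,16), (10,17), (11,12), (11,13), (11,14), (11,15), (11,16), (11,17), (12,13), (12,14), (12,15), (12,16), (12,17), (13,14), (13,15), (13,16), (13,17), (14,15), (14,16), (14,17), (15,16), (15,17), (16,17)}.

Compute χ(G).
Clique number ω(G) = 9 (lower bound: χ ≥ ω).
The clique on [9, 10, 11, 12, 13, 14, 15, 16, 17] has size 9, forcing χ ≥ 9, and the coloring below uses 9 colors, so χ(G) = 9.
A valid 9-coloring: color 1: [13]; color 2: [11]; color 3: [10]; color 4: [15]; color 5: [9]; color 6: [14]; color 7: [17]; color 8: [16]; color 9: [12].

χ(G) = 9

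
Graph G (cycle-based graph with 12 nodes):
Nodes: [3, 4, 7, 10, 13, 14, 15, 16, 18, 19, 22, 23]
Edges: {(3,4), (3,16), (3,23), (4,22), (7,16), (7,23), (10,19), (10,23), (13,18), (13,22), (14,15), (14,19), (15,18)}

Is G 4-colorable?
Yes, G is 4-colorable

A valid 4-coloring: color 1: [4, 13, 15, 16, 19, 23]; color 2: [3, 7, 10, 14, 18, 22].
(χ(G) = 2 ≤ 4.)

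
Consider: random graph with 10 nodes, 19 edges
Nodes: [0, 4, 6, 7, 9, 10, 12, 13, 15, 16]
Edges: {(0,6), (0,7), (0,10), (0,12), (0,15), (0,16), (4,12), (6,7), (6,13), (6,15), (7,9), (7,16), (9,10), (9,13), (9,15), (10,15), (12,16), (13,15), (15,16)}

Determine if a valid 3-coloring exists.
Odd cycle [13, 9, 10, 0, 6] needs 3 colors (χ ≥ 3).
Vertex 15 is adjacent to every vertex of [0, 6, 9, 10, 13], which already need 3 colors among themselves, so 15 needs a new color (χ ≥ 4).
Hence χ(G) ≥ 4 > 3, so no proper 3-coloring exists.

No, G is not 3-colorable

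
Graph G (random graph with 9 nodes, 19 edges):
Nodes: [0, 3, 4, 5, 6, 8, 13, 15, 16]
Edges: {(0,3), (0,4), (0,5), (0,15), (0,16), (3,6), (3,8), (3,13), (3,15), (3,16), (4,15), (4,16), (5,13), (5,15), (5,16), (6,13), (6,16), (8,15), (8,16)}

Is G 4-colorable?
Yes, G is 4-colorable

A valid 4-coloring: color 1: [13, 15, 16]; color 2: [3, 4, 5]; color 3: [0, 6, 8].
(χ(G) = 3 ≤ 4.)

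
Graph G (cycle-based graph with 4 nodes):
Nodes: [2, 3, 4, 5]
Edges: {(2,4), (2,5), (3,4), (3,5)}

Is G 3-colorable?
Yes, G is 3-colorable

A valid 3-coloring: color 1: [2, 3]; color 2: [4, 5].
(χ(G) = 2 ≤ 3.)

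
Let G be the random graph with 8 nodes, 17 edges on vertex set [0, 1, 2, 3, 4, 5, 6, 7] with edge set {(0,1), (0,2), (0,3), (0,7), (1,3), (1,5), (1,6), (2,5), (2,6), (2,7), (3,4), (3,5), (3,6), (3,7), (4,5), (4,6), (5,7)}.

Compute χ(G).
χ(G) = 3

Clique number ω(G) = 3 (lower bound: χ ≥ ω).
The clique on [0, 2, 7] has size 3, forcing χ ≥ 3, and the coloring below uses 3 colors, so χ(G) = 3.
A valid 3-coloring: color 1: [2, 3]; color 2: [0, 5, 6]; color 3: [1, 4, 7].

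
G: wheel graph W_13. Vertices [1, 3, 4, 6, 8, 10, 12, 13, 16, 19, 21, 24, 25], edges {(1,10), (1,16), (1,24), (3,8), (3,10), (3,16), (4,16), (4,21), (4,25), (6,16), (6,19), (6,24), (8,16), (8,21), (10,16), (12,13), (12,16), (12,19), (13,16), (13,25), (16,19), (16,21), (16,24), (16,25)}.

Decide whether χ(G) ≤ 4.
A valid 4-coloring: color 1: [16]; color 2: [4, 8, 10, 13, 19, 24]; color 3: [1, 3, 6, 12, 21, 25].
(χ(G) = 3 ≤ 4.)

Yes, G is 4-colorable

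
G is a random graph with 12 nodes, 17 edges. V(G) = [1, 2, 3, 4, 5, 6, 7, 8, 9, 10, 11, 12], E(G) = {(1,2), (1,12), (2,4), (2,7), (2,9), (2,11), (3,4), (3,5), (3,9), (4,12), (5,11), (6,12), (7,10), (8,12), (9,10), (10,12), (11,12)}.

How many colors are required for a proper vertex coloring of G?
Clique number ω(G) = 2 (lower bound: χ ≥ ω).
Odd cycle [3, 4, 12, 11, 5] needs 3 colors (χ ≥ 3).
The coloring below uses 3 colors, so χ(G) = 3.
A valid 3-coloring: color 1: [2, 3, 12]; color 2: [1, 4, 6, 8, 10, 11]; color 3: [5, 7, 9].

χ(G) = 3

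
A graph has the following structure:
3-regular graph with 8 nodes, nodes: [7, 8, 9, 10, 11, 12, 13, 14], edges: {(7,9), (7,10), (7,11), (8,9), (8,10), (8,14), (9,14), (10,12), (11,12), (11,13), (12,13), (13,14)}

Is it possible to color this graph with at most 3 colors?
Yes, G is 3-colorable

A valid 3-coloring: color 1: [9, 10, 11]; color 2: [7, 12, 14]; color 3: [8, 13].
(χ(G) = 3 ≤ 3.)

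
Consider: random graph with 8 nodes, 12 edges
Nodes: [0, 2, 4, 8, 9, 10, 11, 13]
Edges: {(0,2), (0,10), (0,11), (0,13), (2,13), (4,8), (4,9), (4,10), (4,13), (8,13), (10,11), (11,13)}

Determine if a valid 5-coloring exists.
A valid 5-coloring: color 1: [9, 10, 13]; color 2: [0, 4]; color 3: [2, 8, 11].
(χ(G) = 3 ≤ 5.)

Yes, G is 5-colorable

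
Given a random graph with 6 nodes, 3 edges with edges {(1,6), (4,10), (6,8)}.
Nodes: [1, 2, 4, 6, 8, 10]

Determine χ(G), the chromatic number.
χ(G) = 2

Clique number ω(G) = 2 (lower bound: χ ≥ ω).
The graph is bipartite (no odd cycle), so 2 colors suffice: χ(G) = 2.
A valid 2-coloring: color 1: [2, 4, 6]; color 2: [1, 8, 10].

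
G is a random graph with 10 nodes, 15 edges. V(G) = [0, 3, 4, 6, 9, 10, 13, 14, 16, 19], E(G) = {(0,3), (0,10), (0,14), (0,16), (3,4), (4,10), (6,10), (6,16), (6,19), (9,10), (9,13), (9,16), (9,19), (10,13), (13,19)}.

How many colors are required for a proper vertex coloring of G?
χ(G) = 3

Clique number ω(G) = 3 (lower bound: χ ≥ ω).
The clique on [9, 10, 13] has size 3, forcing χ ≥ 3, and the coloring below uses 3 colors, so χ(G) = 3.
A valid 3-coloring: color 1: [3, 10, 14, 16, 19]; color 2: [0, 4, 6, 9]; color 3: [13].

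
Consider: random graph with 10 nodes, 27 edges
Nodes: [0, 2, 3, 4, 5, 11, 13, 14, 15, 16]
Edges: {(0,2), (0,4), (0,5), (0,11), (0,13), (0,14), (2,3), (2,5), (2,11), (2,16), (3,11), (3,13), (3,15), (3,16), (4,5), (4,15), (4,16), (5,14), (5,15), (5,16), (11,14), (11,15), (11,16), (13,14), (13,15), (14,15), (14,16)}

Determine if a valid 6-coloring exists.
A valid 6-coloring: color 1: [0, 15, 16]; color 2: [3, 4, 14]; color 3: [5, 11, 13]; color 4: [2].
(χ(G) = 4 ≤ 6.)

Yes, G is 6-colorable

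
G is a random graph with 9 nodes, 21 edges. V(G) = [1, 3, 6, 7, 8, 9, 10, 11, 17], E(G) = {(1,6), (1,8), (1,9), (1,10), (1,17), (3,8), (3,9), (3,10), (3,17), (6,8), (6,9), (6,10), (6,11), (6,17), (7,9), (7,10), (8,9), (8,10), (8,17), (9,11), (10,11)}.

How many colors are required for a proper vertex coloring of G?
χ(G) = 4

Clique number ω(G) = 4 (lower bound: χ ≥ ω).
The clique on [1, 6, 8, 9] has size 4, forcing χ ≥ 4, and the coloring below uses 4 colors, so χ(G) = 4.
A valid 4-coloring: color 1: [9, 10, 17]; color 2: [7, 8, 11]; color 3: [3, 6]; color 4: [1].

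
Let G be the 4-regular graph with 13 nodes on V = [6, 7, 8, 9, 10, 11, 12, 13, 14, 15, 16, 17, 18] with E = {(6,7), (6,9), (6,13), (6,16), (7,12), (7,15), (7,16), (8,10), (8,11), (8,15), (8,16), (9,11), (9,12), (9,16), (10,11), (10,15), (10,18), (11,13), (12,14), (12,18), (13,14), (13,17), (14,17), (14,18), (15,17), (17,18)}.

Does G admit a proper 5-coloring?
Yes, G is 5-colorable

A valid 5-coloring: color 1: [7, 8, 9, 13, 18]; color 2: [10, 12, 16, 17]; color 3: [6, 11, 14, 15].
(χ(G) = 3 ≤ 5.)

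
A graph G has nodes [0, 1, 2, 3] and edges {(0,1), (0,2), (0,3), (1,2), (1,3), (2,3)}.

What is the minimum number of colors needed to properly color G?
χ(G) = 4

Clique number ω(G) = 4 (lower bound: χ ≥ ω).
The clique on [0, 1, 2, 3] has size 4, forcing χ ≥ 4, and the coloring below uses 4 colors, so χ(G) = 4.
A valid 4-coloring: color 1: [0]; color 2: [2]; color 3: [3]; color 4: [1].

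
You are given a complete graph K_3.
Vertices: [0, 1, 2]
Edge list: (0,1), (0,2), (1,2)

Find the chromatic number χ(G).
χ(G) = 3

Clique number ω(G) = 3 (lower bound: χ ≥ ω).
The clique on [0, 1, 2] has size 3, forcing χ ≥ 3, and the coloring below uses 3 colors, so χ(G) = 3.
A valid 3-coloring: color 1: [1]; color 2: [2]; color 3: [0].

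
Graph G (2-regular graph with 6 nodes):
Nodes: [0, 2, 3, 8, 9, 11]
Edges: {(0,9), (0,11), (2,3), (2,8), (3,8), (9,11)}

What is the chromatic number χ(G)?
χ(G) = 3

Clique number ω(G) = 3 (lower bound: χ ≥ ω).
The clique on [0, 9, 11] has size 3, forcing χ ≥ 3, and the coloring below uses 3 colors, so χ(G) = 3.
A valid 3-coloring: color 1: [0, 3]; color 2: [2, 9]; color 3: [8, 11].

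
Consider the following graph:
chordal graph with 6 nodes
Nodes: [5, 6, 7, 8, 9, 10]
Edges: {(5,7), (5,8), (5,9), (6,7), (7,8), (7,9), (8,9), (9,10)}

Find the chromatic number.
Clique number ω(G) = 4 (lower bound: χ ≥ ω).
The clique on [5, 7, 8, 9] has size 4, forcing χ ≥ 4, and the coloring below uses 4 colors, so χ(G) = 4.
A valid 4-coloring: color 1: [6, 9]; color 2: [7, 10]; color 3: [5]; color 4: [8].

χ(G) = 4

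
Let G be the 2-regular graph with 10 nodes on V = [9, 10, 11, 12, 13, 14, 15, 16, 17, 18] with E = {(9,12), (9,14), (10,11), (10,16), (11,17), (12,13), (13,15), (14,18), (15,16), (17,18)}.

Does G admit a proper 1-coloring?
No, G is not 1-colorable

Edge (9,12) forces its endpoints to differ, so 1 color is not enough.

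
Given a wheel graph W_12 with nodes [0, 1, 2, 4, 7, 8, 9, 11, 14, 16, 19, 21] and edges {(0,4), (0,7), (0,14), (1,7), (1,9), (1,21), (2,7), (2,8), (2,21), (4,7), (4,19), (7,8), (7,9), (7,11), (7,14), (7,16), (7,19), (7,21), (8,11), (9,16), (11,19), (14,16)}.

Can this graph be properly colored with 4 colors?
A valid 4-coloring: color 1: [7]; color 2: [8, 9, 14, 19, 21]; color 3: [1, 2, 4, 11, 16]; color 4: [0].
(χ(G) = 4 ≤ 4.)

Yes, G is 4-colorable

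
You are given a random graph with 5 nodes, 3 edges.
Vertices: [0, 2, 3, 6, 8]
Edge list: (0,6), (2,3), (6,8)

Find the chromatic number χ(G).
χ(G) = 2

Clique number ω(G) = 2 (lower bound: χ ≥ ω).
The graph is bipartite (no odd cycle), so 2 colors suffice: χ(G) = 2.
A valid 2-coloring: color 1: [2, 6]; color 2: [0, 3, 8].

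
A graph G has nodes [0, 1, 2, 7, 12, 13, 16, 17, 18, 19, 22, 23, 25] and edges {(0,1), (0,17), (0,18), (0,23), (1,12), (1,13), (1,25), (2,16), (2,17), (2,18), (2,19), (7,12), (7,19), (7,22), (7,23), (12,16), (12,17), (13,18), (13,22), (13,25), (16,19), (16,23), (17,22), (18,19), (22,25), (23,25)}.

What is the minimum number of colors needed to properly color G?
Clique number ω(G) = 3 (lower bound: χ ≥ ω).
The clique on [2, 16, 19] has size 3, forcing χ ≥ 3, and the coloring below uses 3 colors, so χ(G) = 3.
A valid 3-coloring: color 1: [0, 2, 12, 13]; color 2: [1, 19, 22, 23]; color 3: [7, 16, 17, 18, 25].

χ(G) = 3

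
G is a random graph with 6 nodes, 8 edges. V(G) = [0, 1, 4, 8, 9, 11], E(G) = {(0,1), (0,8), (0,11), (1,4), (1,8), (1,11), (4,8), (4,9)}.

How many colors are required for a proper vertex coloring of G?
Clique number ω(G) = 3 (lower bound: χ ≥ ω).
The clique on [0, 1, 8] has size 3, forcing χ ≥ 3, and the coloring below uses 3 colors, so χ(G) = 3.
A valid 3-coloring: color 1: [1, 9]; color 2: [0, 4]; color 3: [8, 11].

χ(G) = 3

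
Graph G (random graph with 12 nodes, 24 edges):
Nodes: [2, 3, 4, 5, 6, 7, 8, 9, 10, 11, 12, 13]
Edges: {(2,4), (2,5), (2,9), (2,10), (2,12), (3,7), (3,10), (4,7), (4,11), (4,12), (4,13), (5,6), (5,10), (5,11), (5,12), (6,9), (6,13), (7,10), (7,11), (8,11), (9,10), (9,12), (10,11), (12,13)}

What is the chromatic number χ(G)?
χ(G) = 4

Clique number ω(G) = 3 (lower bound: χ ≥ ω).
Suppose a proper 3-coloring c exists. The clique [2, 4, 12] takes 3 distinct colors; by symmetry let c(2) = 1, c(4) = 2, c(12) = 3.
- Vertex 5: neighbors [2, 12] already have colors [1, 3] ⇒ c(5) = 2.
- Vertex 10: neighbors [2, 5] already have colors [1, 2] ⇒ c(10) = 3.
- Vertex 7: neighbors [4, 10] already have colors [2, 3] ⇒ c(7) = 1.
- Vertex 11: neighbors [7, 4, 10] already have colors [1, 2, 3] — all 3 colors blocked. Contradiction.
The forced assignments end in a contradiction, so G has no proper 3-coloring (χ ≥ 4).
The coloring below uses 4 colors, so χ(G) = 4.
A valid 4-coloring: color 1: [6, 8, 10, 12]; color 2: [2, 3, 11, 13]; color 3: [4, 5, 9]; color 4: [7].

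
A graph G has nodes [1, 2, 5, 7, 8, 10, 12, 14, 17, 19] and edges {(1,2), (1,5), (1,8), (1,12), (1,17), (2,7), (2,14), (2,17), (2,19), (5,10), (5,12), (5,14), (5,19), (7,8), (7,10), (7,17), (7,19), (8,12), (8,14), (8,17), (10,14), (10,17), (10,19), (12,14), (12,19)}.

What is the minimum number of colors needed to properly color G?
χ(G) = 4

Clique number ω(G) = 3 (lower bound: χ ≥ ω).
Suppose a proper 3-coloring c exists. The clique [1, 2, 17] takes 3 distinct colors; by symmetry let c(1) = 1, c(2) = 2, c(17) = 3.
- Vertex 7: neighbors [2, 17] already have colors [2, 3] ⇒ c(7) = 1.
- Vertex 10: neighbors [7, 17] already have colors [1, 3] ⇒ c(10) = 2.
- Vertex 5: neighbors [1, 10] already have colors [1, 2] ⇒ c(5) = 3.
- Vertex 19: neighbors [7, 2, 5] already have colors [1, 2, 3] — all 3 colors blocked. Contradiction.
The forced assignments end in a contradiction, so G has no proper 3-coloring (χ ≥ 4).
The coloring below uses 4 colors, so χ(G) = 4.
A valid 4-coloring: color 1: [2, 10, 12]; color 2: [14, 17, 19]; color 3: [1, 7]; color 4: [5, 8].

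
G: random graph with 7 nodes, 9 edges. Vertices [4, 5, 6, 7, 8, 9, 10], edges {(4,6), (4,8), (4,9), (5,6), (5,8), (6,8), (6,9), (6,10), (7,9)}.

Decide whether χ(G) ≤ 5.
Yes, G is 5-colorable

A valid 5-coloring: color 1: [6, 7]; color 2: [4, 5, 10]; color 3: [8, 9].
(χ(G) = 3 ≤ 5.)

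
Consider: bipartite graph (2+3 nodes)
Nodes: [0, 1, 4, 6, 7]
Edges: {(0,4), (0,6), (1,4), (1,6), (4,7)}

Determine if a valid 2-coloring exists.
Yes, G is 2-colorable

A valid 2-coloring: color 1: [4, 6]; color 2: [0, 1, 7].
(χ(G) = 2 ≤ 2.)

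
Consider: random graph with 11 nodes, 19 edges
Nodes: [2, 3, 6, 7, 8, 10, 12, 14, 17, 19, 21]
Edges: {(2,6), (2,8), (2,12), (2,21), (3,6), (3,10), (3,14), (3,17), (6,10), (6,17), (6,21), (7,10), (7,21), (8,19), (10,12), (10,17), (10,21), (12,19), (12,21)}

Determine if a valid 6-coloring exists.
A valid 6-coloring: color 1: [2, 10, 14, 19]; color 2: [3, 8, 21]; color 3: [6, 7, 12]; color 4: [17].
(χ(G) = 4 ≤ 6.)

Yes, G is 6-colorable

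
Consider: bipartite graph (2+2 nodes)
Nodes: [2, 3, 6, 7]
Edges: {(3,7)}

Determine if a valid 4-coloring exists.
Yes, G is 4-colorable

A valid 4-coloring: color 1: [2, 3, 6]; color 2: [7].
(χ(G) = 2 ≤ 4.)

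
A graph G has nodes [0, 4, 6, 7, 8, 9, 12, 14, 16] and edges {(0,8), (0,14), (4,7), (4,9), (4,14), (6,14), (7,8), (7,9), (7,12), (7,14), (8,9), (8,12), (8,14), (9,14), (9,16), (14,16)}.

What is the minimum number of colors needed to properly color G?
χ(G) = 4

Clique number ω(G) = 4 (lower bound: χ ≥ ω).
The clique on [7, 8, 9, 14] has size 4, forcing χ ≥ 4, and the coloring below uses 4 colors, so χ(G) = 4.
A valid 4-coloring: color 1: [12, 14]; color 2: [0, 6, 7, 16]; color 3: [9]; color 4: [4, 8].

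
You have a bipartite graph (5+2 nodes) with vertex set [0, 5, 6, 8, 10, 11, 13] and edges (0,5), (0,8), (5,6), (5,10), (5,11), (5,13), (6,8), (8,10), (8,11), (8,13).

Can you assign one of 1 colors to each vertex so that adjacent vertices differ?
Edge (0,8) forces its endpoints to differ, so 1 color is not enough.

No, G is not 1-colorable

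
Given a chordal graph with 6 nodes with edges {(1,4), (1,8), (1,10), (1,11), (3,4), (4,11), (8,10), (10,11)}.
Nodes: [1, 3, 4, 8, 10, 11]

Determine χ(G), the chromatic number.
Clique number ω(G) = 3 (lower bound: χ ≥ ω).
The clique on [1, 8, 10] has size 3, forcing χ ≥ 3, and the coloring below uses 3 colors, so χ(G) = 3.
A valid 3-coloring: color 1: [1, 3]; color 2: [8, 11]; color 3: [4, 10].

χ(G) = 3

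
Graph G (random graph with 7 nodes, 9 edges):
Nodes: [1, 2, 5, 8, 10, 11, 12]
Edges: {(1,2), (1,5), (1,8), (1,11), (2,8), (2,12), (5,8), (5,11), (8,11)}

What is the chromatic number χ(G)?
χ(G) = 4

Clique number ω(G) = 4 (lower bound: χ ≥ ω).
The clique on [1, 5, 8, 11] has size 4, forcing χ ≥ 4, and the coloring below uses 4 colors, so χ(G) = 4.
A valid 4-coloring: color 1: [8, 10, 12]; color 2: [1]; color 3: [2, 11]; color 4: [5].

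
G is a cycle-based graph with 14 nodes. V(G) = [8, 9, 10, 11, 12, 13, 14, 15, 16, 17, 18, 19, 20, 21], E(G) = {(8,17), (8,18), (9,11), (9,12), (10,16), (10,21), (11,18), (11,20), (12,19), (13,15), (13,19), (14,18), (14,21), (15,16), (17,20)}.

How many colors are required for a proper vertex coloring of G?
χ(G) = 3

Clique number ω(G) = 2 (lower bound: χ ≥ ω).
Odd cycle [21, 10, 16, 15, 13, 19, 12, 9, 11, 18, 14] needs 3 colors (χ ≥ 3).
The coloring below uses 3 colors, so χ(G) = 3.
A valid 3-coloring: color 1: [9, 10, 15, 17, 18, 19]; color 2: [8, 11, 12, 13, 16, 21]; color 3: [14, 20].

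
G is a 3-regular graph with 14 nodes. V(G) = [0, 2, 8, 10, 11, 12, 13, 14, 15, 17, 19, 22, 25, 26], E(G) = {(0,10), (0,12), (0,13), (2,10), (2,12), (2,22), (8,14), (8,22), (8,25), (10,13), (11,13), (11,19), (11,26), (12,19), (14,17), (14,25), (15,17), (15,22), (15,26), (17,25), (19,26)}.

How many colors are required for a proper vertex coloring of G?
χ(G) = 3

Clique number ω(G) = 3 (lower bound: χ ≥ ω).
The clique on [0, 10, 13] has size 3, forcing χ ≥ 3, and the coloring below uses 3 colors, so χ(G) = 3.
A valid 3-coloring: color 1: [2, 13, 15, 19, 25]; color 2: [10, 11, 12, 14, 22]; color 3: [0, 8, 17, 26].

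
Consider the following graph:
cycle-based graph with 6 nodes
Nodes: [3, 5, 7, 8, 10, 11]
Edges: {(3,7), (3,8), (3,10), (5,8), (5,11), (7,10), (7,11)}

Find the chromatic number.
Clique number ω(G) = 3 (lower bound: χ ≥ ω).
The clique on [3, 7, 10] has size 3, forcing χ ≥ 3, and the coloring below uses 3 colors, so χ(G) = 3.
A valid 3-coloring: color 1: [3, 5]; color 2: [7, 8]; color 3: [10, 11].

χ(G) = 3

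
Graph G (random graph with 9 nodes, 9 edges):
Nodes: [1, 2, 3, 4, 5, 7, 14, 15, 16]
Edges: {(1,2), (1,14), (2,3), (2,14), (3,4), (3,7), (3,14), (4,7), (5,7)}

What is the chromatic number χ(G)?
χ(G) = 3

Clique number ω(G) = 3 (lower bound: χ ≥ ω).
The clique on [1, 2, 14] has size 3, forcing χ ≥ 3, and the coloring below uses 3 colors, so χ(G) = 3.
A valid 3-coloring: color 1: [1, 3, 5, 15, 16]; color 2: [2, 7]; color 3: [4, 14].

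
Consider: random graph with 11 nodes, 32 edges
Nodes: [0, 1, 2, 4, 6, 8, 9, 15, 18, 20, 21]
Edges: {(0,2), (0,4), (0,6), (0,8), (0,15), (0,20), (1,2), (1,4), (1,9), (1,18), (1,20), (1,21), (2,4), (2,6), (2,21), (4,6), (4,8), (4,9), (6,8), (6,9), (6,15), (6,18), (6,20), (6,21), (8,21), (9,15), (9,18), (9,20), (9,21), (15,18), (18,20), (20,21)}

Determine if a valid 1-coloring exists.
No, G is not 1-colorable

The clique on vertices [1, 9, 18, 20] has size 4 > 1, so it alone needs 4 colors.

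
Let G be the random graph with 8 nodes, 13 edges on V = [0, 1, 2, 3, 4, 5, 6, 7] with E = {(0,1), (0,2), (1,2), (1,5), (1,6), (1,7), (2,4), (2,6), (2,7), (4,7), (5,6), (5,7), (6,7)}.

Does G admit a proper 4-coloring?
A valid 4-coloring: color 1: [0, 3, 7]; color 2: [2, 5]; color 3: [1, 4]; color 4: [6].
(χ(G) = 4 ≤ 4.)

Yes, G is 4-colorable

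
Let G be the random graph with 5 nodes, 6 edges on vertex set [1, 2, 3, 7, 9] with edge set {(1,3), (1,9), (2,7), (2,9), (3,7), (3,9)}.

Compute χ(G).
χ(G) = 3

Clique number ω(G) = 3 (lower bound: χ ≥ ω).
The clique on [1, 3, 9] has size 3, forcing χ ≥ 3, and the coloring below uses 3 colors, so χ(G) = 3.
A valid 3-coloring: color 1: [2, 3]; color 2: [7, 9]; color 3: [1].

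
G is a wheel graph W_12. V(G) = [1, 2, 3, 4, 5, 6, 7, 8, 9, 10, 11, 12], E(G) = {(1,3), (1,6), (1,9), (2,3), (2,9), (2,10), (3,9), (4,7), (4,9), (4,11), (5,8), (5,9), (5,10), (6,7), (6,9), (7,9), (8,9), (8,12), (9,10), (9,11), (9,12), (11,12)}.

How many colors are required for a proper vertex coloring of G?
Clique number ω(G) = 3 (lower bound: χ ≥ ω).
Odd cycle [2, 10, 5, 8, 12, 11, 4, 7, 6, 1, 3] needs 3 colors (χ ≥ 3).
Vertex 9 is adjacent to every vertex of [1, 2, 3, 4, 5, 6, 7, 8, 10, 11, 12], which already need 3 colors among themselves, so 9 needs a new color (χ ≥ 4).
The coloring below uses 4 colors, so χ(G) = 4.
A valid 4-coloring: color 1: [9]; color 2: [1, 2, 4, 5, 12]; color 3: [3, 7, 8, 10, 11]; color 4: [6].

χ(G) = 4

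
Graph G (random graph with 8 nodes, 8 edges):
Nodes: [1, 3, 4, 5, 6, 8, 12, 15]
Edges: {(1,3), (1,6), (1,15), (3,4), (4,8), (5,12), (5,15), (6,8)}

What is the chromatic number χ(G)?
χ(G) = 3

Clique number ω(G) = 2 (lower bound: χ ≥ ω).
Odd cycle [8, 4, 3, 1, 6] needs 3 colors (χ ≥ 3).
The coloring below uses 3 colors, so χ(G) = 3.
A valid 3-coloring: color 1: [1, 5, 8]; color 2: [4, 6, 12, 15]; color 3: [3].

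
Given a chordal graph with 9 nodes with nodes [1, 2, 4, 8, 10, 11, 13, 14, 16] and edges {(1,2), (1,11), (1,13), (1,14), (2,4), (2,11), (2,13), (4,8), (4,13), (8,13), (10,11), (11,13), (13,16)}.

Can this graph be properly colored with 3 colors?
No, G is not 3-colorable

The clique on vertices [1, 2, 11, 13] has size 4 > 3, so it alone needs 4 colors.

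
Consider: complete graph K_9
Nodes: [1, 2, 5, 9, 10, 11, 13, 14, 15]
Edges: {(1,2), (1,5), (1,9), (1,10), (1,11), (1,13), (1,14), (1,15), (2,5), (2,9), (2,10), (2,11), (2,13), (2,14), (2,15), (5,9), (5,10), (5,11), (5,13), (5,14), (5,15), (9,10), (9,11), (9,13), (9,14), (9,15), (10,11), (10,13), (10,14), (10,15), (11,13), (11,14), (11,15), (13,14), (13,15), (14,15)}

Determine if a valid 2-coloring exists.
No, G is not 2-colorable

The clique on vertices [1, 2, 5, 9, 10, 11, 13, 14, 15] has size 9 > 2, so it alone needs 9 colors.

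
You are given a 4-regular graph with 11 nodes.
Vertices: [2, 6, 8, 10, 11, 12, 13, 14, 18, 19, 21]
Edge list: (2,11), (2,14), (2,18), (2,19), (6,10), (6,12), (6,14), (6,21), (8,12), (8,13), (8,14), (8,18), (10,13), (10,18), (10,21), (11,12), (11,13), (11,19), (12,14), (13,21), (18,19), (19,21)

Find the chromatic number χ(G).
Clique number ω(G) = 3 (lower bound: χ ≥ ω).
Suppose a proper 3-coloring c exists. The clique [2, 11, 19] takes 3 distinct colors; by symmetry let c(2) = 1, c(11) = 2, c(19) = 3.
- Vertex 18: neighbors [2, 19] already have colors [1, 3] ⇒ c(18) = 2.
- Vertex 8: neighbors [18] already have colors [2]; try each remaining color.
- Case c(8) = 1:
  - Vertex 12: neighbors [8, 11] already have colors [1, 2] ⇒ c(12) = 3.
  - Vertex 13: neighbors [8, 11] already have colors [1, 2] ⇒ c(13) = 3.
  - Vertex 10: neighbors [18, 13] already have colors [2, 3] ⇒ c(10) = 1.
  - Vertex 6: neighbors [10, 12] already have colors [1, 3] ⇒ c(6) = 2.
  - Vertex 14: neighbors [2, 6, 12] already have colors [1, 2, 3] — all 3 colors blocked. Contradiction.
- Case c(8) = 3:
  - Vertex 12: neighbors [11, 8] already have colors [2, 3] ⇒ c(12) = 1.
  - Vertex 13: neighbors [11, 8] already have colors [2, 3] ⇒ c(13) = 1.
  - Vertex 10: neighbors [13, 18] already have colors [1, 2] ⇒ c(10) = 3.
  - Vertex 6: neighbors [12, 10] already have colors [1, 3] ⇒ c(6) = 2.
  - Vertex 14: neighbors [2, 6, 8] already have colors [1, 2, 3] — all 3 colors blocked. Contradiction.
Every case ends in a contradiction, so G has no proper 3-coloring (χ ≥ 4).
The coloring below uses 4 colors, so χ(G) = 4.
A valid 4-coloring: color 1: [11, 14, 18, 21]; color 2: [2, 6, 13]; color 3: [8, 10, 19]; color 4: [12].

χ(G) = 4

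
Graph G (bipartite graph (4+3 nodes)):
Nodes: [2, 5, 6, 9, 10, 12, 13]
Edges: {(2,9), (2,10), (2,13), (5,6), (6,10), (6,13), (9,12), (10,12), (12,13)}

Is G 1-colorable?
No, G is not 1-colorable

Edge (2,9) forces its endpoints to differ, so 1 color is not enough.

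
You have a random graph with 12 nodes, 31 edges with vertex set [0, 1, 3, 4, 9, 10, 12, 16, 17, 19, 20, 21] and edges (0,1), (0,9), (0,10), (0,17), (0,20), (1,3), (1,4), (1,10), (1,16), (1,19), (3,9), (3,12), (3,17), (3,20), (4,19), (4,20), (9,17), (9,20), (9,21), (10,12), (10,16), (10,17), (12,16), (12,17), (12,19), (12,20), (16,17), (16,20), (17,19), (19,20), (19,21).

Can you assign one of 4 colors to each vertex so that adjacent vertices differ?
Yes, G is 4-colorable

A valid 4-coloring: color 1: [1, 17, 20, 21]; color 2: [3, 10, 19]; color 3: [4, 9, 12]; color 4: [0, 16].
(χ(G) = 4 ≤ 4.)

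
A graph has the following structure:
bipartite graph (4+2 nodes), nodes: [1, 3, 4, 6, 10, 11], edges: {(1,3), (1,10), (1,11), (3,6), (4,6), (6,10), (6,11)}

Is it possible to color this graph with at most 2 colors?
A valid 2-coloring: color 1: [1, 6]; color 2: [3, 4, 10, 11].
(χ(G) = 2 ≤ 2.)

Yes, G is 2-colorable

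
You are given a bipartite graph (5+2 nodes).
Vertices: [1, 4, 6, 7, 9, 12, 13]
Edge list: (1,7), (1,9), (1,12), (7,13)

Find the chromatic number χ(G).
χ(G) = 2

Clique number ω(G) = 2 (lower bound: χ ≥ ω).
The graph is bipartite (no odd cycle), so 2 colors suffice: χ(G) = 2.
A valid 2-coloring: color 1: [1, 4, 6, 13]; color 2: [7, 9, 12].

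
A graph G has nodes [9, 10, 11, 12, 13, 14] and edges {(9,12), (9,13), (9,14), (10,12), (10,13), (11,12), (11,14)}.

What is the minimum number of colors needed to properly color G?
Clique number ω(G) = 2 (lower bound: χ ≥ ω).
The graph is bipartite (no odd cycle), so 2 colors suffice: χ(G) = 2.
A valid 2-coloring: color 1: [12, 13, 14]; color 2: [9, 10, 11].

χ(G) = 2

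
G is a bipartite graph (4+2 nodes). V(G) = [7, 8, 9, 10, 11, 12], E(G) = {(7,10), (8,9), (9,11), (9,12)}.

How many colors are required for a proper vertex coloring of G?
Clique number ω(G) = 2 (lower bound: χ ≥ ω).
The graph is bipartite (no odd cycle), so 2 colors suffice: χ(G) = 2.
A valid 2-coloring: color 1: [9, 10]; color 2: [7, 8, 11, 12].

χ(G) = 2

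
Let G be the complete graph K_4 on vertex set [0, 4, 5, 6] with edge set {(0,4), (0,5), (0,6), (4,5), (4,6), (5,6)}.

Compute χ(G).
χ(G) = 4

Clique number ω(G) = 4 (lower bound: χ ≥ ω).
The clique on [0, 4, 5, 6] has size 4, forcing χ ≥ 4, and the coloring below uses 4 colors, so χ(G) = 4.
A valid 4-coloring: color 1: [0]; color 2: [4]; color 3: [5]; color 4: [6].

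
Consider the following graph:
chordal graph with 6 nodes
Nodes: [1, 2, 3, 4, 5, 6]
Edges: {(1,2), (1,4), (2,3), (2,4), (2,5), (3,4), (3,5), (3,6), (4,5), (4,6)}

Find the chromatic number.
χ(G) = 4

Clique number ω(G) = 4 (lower bound: χ ≥ ω).
The clique on [2, 3, 4, 5] has size 4, forcing χ ≥ 4, and the coloring below uses 4 colors, so χ(G) = 4.
A valid 4-coloring: color 1: [4]; color 2: [2, 6]; color 3: [1, 3]; color 4: [5].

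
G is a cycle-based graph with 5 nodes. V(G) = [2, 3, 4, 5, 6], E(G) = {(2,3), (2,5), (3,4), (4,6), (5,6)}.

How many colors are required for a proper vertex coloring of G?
χ(G) = 3

Clique number ω(G) = 2 (lower bound: χ ≥ ω).
Odd cycle [5, 6, 4, 3, 2] needs 3 colors (χ ≥ 3).
The coloring below uses 3 colors, so χ(G) = 3.
A valid 3-coloring: color 1: [3, 5]; color 2: [2, 6]; color 3: [4].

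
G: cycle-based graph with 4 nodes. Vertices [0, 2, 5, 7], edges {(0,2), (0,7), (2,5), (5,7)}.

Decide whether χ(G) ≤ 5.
Yes, G is 5-colorable

A valid 5-coloring: color 1: [0, 5]; color 2: [2, 7].
(χ(G) = 2 ≤ 5.)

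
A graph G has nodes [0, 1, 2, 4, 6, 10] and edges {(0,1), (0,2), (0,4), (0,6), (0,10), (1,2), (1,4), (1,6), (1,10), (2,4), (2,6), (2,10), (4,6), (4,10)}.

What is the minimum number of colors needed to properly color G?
Clique number ω(G) = 5 (lower bound: χ ≥ ω).
The clique on [0, 1, 2, 4, 10] has size 5, forcing χ ≥ 5, and the coloring below uses 5 colors, so χ(G) = 5.
A valid 5-coloring: color 1: [4]; color 2: [0]; color 3: [1]; color 4: [2]; color 5: [6, 10].

χ(G) = 5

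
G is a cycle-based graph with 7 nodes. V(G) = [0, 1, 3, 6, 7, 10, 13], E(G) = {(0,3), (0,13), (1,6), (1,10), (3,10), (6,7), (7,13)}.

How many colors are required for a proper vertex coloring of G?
Clique number ω(G) = 2 (lower bound: χ ≥ ω).
Odd cycle [10, 1, 6, 7, 13, 0, 3] needs 3 colors (χ ≥ 3).
The coloring below uses 3 colors, so χ(G) = 3.
A valid 3-coloring: color 1: [0, 6, 10]; color 2: [1, 3, 7]; color 3: [13].

χ(G) = 3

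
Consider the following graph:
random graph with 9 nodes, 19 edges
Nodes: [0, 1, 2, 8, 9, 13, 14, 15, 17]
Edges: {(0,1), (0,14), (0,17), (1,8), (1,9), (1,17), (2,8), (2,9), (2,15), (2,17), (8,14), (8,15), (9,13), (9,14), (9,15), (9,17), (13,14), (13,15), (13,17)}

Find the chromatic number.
Clique number ω(G) = 3 (lower bound: χ ≥ ω).
The clique on [0, 1, 17] has size 3, forcing χ ≥ 3, and the coloring below uses 3 colors, so χ(G) = 3.
A valid 3-coloring: color 1: [0, 8, 9]; color 2: [14, 15, 17]; color 3: [1, 2, 13].

χ(G) = 3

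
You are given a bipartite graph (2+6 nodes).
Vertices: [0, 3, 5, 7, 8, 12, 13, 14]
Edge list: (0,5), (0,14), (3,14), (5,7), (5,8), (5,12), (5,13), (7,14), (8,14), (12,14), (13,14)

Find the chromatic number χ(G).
χ(G) = 2

Clique number ω(G) = 2 (lower bound: χ ≥ ω).
The graph is bipartite (no odd cycle), so 2 colors suffice: χ(G) = 2.
A valid 2-coloring: color 1: [5, 14]; color 2: [0, 3, 7, 8, 12, 13].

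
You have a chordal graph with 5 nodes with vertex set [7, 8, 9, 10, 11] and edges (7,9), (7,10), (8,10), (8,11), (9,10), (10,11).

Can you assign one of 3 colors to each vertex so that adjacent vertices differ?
A valid 3-coloring: color 1: [10]; color 2: [7, 8]; color 3: [9, 11].
(χ(G) = 3 ≤ 3.)

Yes, G is 3-colorable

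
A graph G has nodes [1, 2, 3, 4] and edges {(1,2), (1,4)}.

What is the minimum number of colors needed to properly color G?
χ(G) = 2

Clique number ω(G) = 2 (lower bound: χ ≥ ω).
The graph is bipartite (no odd cycle), so 2 colors suffice: χ(G) = 2.
A valid 2-coloring: color 1: [1, 3]; color 2: [2, 4].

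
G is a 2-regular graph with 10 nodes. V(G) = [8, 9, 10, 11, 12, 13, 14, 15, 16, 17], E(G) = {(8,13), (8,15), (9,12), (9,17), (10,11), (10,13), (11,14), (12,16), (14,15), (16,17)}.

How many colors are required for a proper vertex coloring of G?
χ(G) = 2

Clique number ω(G) = 2 (lower bound: χ ≥ ω).
The graph is bipartite (no odd cycle), so 2 colors suffice: χ(G) = 2.
A valid 2-coloring: color 1: [11, 12, 13, 15, 17]; color 2: [8, 9, 10, 14, 16].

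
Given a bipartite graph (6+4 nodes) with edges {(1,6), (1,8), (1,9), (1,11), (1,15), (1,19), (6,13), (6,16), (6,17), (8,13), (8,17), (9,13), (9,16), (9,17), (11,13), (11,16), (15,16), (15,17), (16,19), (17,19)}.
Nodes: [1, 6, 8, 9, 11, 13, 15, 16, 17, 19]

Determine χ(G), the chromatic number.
Clique number ω(G) = 2 (lower bound: χ ≥ ω).
The graph is bipartite (no odd cycle), so 2 colors suffice: χ(G) = 2.
A valid 2-coloring: color 1: [1, 13, 16, 17]; color 2: [6, 8, 9, 11, 15, 19].

χ(G) = 2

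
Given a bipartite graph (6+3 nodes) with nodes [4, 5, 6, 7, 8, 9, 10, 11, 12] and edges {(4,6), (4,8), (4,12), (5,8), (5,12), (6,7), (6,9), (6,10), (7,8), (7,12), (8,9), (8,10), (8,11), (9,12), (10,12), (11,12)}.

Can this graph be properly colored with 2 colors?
Yes, G is 2-colorable

A valid 2-coloring: color 1: [6, 8, 12]; color 2: [4, 5, 7, 9, 10, 11].
(χ(G) = 2 ≤ 2.)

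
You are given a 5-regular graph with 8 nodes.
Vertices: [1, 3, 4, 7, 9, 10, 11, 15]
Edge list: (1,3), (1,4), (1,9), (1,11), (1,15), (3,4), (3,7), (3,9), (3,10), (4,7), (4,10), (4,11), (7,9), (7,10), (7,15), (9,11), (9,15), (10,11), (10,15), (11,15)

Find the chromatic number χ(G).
χ(G) = 4

Clique number ω(G) = 4 (lower bound: χ ≥ ω).
The clique on [1, 9, 11, 15] has size 4, forcing χ ≥ 4, and the coloring below uses 4 colors, so χ(G) = 4.
A valid 4-coloring: color 1: [3, 15]; color 2: [7, 11]; color 3: [4, 9]; color 4: [1, 10].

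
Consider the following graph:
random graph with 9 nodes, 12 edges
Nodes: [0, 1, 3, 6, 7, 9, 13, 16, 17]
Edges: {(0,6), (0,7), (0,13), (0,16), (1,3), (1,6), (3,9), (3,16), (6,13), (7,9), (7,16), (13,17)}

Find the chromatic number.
χ(G) = 3

Clique number ω(G) = 3 (lower bound: χ ≥ ω).
The clique on [0, 7, 16] has size 3, forcing χ ≥ 3, and the coloring below uses 3 colors, so χ(G) = 3.
A valid 3-coloring: color 1: [0, 3, 17]; color 2: [6, 9, 16]; color 3: [1, 7, 13].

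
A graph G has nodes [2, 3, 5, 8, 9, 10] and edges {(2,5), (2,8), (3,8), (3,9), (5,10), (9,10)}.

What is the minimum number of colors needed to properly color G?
χ(G) = 2

Clique number ω(G) = 2 (lower bound: χ ≥ ω).
The graph is bipartite (no odd cycle), so 2 colors suffice: χ(G) = 2.
A valid 2-coloring: color 1: [2, 3, 10]; color 2: [5, 8, 9].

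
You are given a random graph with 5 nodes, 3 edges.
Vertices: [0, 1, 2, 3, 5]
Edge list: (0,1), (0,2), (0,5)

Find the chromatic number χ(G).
χ(G) = 2

Clique number ω(G) = 2 (lower bound: χ ≥ ω).
The graph is bipartite (no odd cycle), so 2 colors suffice: χ(G) = 2.
A valid 2-coloring: color 1: [0, 3]; color 2: [1, 2, 5].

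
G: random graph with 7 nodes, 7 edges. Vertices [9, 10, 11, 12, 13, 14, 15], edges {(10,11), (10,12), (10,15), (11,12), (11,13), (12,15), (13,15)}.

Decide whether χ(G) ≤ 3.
Yes, G is 3-colorable

A valid 3-coloring: color 1: [9, 12, 13, 14]; color 2: [10]; color 3: [11, 15].
(χ(G) = 3 ≤ 3.)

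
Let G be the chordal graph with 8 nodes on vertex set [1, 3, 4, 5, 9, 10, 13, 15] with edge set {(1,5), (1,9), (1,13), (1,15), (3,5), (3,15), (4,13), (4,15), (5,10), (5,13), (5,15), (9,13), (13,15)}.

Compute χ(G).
Clique number ω(G) = 4 (lower bound: χ ≥ ω).
The clique on [1, 5, 13, 15] has size 4, forcing χ ≥ 4, and the coloring below uses 4 colors, so χ(G) = 4.
A valid 4-coloring: color 1: [9, 10, 15]; color 2: [3, 13]; color 3: [4, 5]; color 4: [1].

χ(G) = 4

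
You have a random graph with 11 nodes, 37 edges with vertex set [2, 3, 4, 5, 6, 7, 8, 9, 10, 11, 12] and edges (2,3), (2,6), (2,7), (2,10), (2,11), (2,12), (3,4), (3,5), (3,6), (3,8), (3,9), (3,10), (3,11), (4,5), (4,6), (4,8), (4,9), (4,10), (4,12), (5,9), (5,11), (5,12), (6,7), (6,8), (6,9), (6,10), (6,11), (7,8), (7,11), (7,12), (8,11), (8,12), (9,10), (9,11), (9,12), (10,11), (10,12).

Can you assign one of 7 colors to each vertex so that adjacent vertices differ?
A valid 7-coloring: color 1: [3, 12]; color 2: [5, 6]; color 3: [4, 11]; color 4: [7, 10]; color 5: [2, 8, 9].
(χ(G) = 5 ≤ 7.)

Yes, G is 7-colorable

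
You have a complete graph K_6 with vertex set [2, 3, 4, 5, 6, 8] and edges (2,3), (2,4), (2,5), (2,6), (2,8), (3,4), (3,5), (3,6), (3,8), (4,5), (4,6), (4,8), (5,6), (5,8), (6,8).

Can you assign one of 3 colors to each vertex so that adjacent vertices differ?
No, G is not 3-colorable

The clique on vertices [2, 3, 4, 5, 6, 8] has size 6 > 3, so it alone needs 6 colors.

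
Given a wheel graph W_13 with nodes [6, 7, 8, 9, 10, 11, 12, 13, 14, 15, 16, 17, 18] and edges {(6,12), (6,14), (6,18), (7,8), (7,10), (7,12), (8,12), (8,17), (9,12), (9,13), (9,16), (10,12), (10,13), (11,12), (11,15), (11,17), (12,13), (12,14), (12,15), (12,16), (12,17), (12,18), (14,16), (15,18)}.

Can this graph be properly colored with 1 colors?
The clique on vertices [6, 12, 18] has size 3 > 1, so it alone needs 3 colors.

No, G is not 1-colorable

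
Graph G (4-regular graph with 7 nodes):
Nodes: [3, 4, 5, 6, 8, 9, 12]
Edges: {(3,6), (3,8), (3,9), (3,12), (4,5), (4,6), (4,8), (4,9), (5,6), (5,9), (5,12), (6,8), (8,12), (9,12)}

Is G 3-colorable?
No, G is not 3-colorable

Suppose a proper 3-coloring c exists. The clique [3, 6, 8] takes 3 distinct colors; by symmetry let c(3) = 1, c(6) = 2, c(8) = 3.
- Vertex 4: neighbors [6, 8] already have colors [2, 3] ⇒ c(4) = 1.
- Vertex 5: neighbors [4, 6] already have colors [1, 2] ⇒ c(5) = 3.
- Vertex 9: neighbors [3, 5] already have colors [1, 3] ⇒ c(9) = 2.
- Vertex 12: neighbors [3, 9, 5] already have colors [1, 2, 3] — all 3 colors blocked. Contradiction.
The forced assignments end in a contradiction, so G has no proper 3-coloring (χ ≥ 4).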